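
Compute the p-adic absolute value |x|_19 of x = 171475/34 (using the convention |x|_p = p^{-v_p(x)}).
|171475/34|_19 = 1/6859

Step 1 — compute v_19(x) by factoring powers of 19 out of the numerator and denominator: v_19(171475/34) = 3. Step 2 — apply |x|_p = p^{-v_p(x)} = 19^{-3} = 1/6859.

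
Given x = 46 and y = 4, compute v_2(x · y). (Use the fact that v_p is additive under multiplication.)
v_2(184) = 3

v_p(x) = 1 (factor: 46 = 2^1 · 23); v_p(y) = 2 (factor: 4 = 2^2 · 1). Additivity: v_p(xy) = v_p(x) + v_p(y) = 1 + 2 = 3. (Direct check: xy = 184 = 2^3 · (23).)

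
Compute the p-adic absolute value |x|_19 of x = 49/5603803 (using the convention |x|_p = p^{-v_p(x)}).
|49/5603803|_19 = 130321

Step 1 — compute v_19(x) by factoring powers of 19 out of the numerator and denominator: v_19(49/5603803) = -4. Step 2 — apply |x|_p = p^{-v_p(x)} = 19^{4} = 130321.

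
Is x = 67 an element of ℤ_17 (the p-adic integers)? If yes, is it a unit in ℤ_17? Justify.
x ∈ ℤ_17^× (unit); v_17(x) = 0

ℤ_17 = {x ∈ ℚ_17 : v_17(x) ≥ 0} and ℤ_17^× = {x ∈ ℤ_17 : v_17(x) = 0}. Here v_17(67) = v_17(num) − v_17(den) = 0; compare against these criteria.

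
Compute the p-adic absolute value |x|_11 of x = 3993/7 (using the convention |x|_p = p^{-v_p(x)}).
|3993/7|_11 = 1/1331

Step 1 — compute v_11(x) by factoring powers of 11 out of the numerator and denominator: v_11(3993/7) = 3. Step 2 — apply |x|_p = p^{-v_p(x)} = 11^{-3} = 1/1331.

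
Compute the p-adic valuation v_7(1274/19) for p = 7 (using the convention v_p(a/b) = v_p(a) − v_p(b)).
v_7(1274/19) = 2

Factor powers of 7 from the numerator and denominator of the reduced fraction: 1274 = 7^2 · 26 and 19 = 7^0 · 19. Apply v_p(a/b) = v_p(a) − v_p(b): v_7(1274/19) = 2 − 0 = 2.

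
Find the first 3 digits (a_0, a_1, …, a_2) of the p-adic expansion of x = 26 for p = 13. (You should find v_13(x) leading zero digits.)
(a_0, …, a_2) = (0, 2, 0)

v_13(26) = 1, so a_0 = ... = a_0 = 0. Factor out: x = 13^1 · u with u = 2 a unit in ℤ_13. Expand u iteratively via a_{v+i} = u_i mod 13, u_{i+1} = (u_i − a_{v+i})/13:
  u_0 = 2;  a_1 = 2;  u_1 = (u_0 − 2)/13 = 0
  u_1 = 0;  a_2 = 0;  u_2 = (u_1 − 0)/13 = 0
Digits: (0, 2, 0).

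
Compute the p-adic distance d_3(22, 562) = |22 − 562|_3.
d_3(22, 562) = 1/27

Step 1 — x − y = 22 − 562 = -540. Step 2 — v_3(-540) = 3 (factor: -540 = −(3^3 · 20); the sign does not affect v_p). Step 3 — |x − y|_3 = 3^{-3} = 1/27.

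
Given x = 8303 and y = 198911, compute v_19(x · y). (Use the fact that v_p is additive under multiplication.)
v_19(1651558033) = 5

v_p(x) = 2 (factor: 8303 = 19^2 · 23); v_p(y) = 3 (factor: 198911 = 19^3 · 29). Additivity: v_p(xy) = v_p(x) + v_p(y) = 2 + 3 = 5. (Direct check: xy = 1651558033 = 19^5 · (667).)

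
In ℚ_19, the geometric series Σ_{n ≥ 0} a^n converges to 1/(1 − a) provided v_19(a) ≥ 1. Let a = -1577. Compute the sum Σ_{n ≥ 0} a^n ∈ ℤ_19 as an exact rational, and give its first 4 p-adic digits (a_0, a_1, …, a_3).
Σ a^n = 1/(1 − a) = 1/1578;  first 4 digits = (1, 12, 6, 0)

v_19(a) = 1 ≥ 1, so the series converges in ℤ_19 to 1/(1 − a) = 1/(1 − (-1577)) = 1/1578. Expand this rational in ℤ_19: compute digits iteratively via d_i = x_i mod 19, x_{i+1} = (x_i − d_i)/19. The first 4 digits are (1, 12, 6, 0).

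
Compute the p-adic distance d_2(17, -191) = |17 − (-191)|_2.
d_2(17, -191) = 1/16

Step 1 — x − y = 17 − (-191) = 208. Step 2 — v_2(208) = 4 (factor: 208 = (2^4 · 13); the sign does not affect v_p). Step 3 — |x − y|_2 = 2^{-4} = 1/16.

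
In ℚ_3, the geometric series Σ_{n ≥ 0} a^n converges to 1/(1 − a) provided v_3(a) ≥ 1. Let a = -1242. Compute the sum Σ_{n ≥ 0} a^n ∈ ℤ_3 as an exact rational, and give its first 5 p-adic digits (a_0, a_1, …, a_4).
Σ a^n = 1/(1 − a) = 1/1243;  first 5 digits = (1, 0, 0, 2, 2)

v_3(a) = 3 ≥ 1, so the series converges in ℤ_3 to 1/(1 − a) = 1/(1 − (-1242)) = 1/1243. Expand this rational in ℤ_3: compute digits iteratively via d_i = x_i mod 3, x_{i+1} = (x_i − d_i)/3. The first 5 digits are (1, 0, 0, 2, 2).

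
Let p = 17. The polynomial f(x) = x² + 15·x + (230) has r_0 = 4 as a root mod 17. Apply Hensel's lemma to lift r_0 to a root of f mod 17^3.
r_2 = 4577 (mod 4913)

Hensel: r_{i+1} = r_i − f(r_i)·(f′(r_i))^{-1} mod 17^{i+2}, f′(x) = 2x + 15. Iterate:
  r_0 = 4 (mod 17)
  r_1 = 242 (mod 289)
  r_2 = 4577 (mod 4913)
Final: r = 4577 satisfies f(r) ≡ 0 mod 17^3.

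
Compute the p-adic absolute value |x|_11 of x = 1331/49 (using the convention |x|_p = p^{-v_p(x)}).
|1331/49|_11 = 1/1331

Step 1 — compute v_11(x) by factoring powers of 11 out of the numerator and denominator: v_11(1331/49) = 3. Step 2 — apply |x|_p = p^{-v_p(x)} = 11^{-3} = 1/1331.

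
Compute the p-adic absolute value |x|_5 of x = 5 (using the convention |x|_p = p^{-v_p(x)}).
|5|_5 = 1/5

Step 1 — compute v_5(x) by factoring powers of 5 out of the numerator and denominator: v_5(5) = 1. Step 2 — apply |x|_p = p^{-v_p(x)} = 5^{-1} = 1/5.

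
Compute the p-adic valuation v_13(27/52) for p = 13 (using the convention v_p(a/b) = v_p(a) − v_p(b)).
v_13(27/52) = -1

Factor powers of 13 from the numerator and denominator of the reduced fraction: 27 = 13^0 · 27 and 52 = 13^1 · 4. Apply v_p(a/b) = v_p(a) − v_p(b): v_13(27/52) = 0 − 1 = -1.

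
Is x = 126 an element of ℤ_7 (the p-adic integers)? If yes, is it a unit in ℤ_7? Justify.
x ∈ ℤ_7 but not a unit; v_7(x) = 1 > 0

ℤ_7 = {x ∈ ℚ_7 : v_7(x) ≥ 0} and ℤ_7^× = {x ∈ ℤ_7 : v_7(x) = 0}. Here v_7(126) = v_7(num) − v_7(den) = 1; compare against these criteria.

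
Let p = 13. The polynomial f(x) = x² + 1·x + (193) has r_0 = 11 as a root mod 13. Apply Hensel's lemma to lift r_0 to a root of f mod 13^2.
r_1 = 63 (mod 169)

Hensel: r_{i+1} = r_i − f(r_i)·(f′(r_i))^{-1} mod 13^{i+2}, f′(x) = 2x + 1. Iterate:
  r_0 = 11 (mod 13)
  r_1 = 63 (mod 169)
Final: r = 63 satisfies f(r) ≡ 0 mod 13^2.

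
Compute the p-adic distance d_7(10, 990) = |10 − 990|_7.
d_7(10, 990) = 1/49

Step 1 — x − y = 10 − 990 = -980. Step 2 — v_7(-980) = 2 (factor: -980 = −(7^2 · 20); the sign does not affect v_p). Step 3 — |x − y|_7 = 7^{-2} = 1/49.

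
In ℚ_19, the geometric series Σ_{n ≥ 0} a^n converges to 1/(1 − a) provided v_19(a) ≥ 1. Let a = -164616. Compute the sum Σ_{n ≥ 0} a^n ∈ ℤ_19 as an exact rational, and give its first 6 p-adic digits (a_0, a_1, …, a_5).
Σ a^n = 1/(1 − a) = 1/164617;  first 6 digits = (1, 0, 0, 14, 17, 18)

v_19(a) = 3 ≥ 1, so the series converges in ℤ_19 to 1/(1 − a) = 1/(1 − (-164616)) = 1/164617. Expand this rational in ℤ_19: compute digits iteratively via d_i = x_i mod 19, x_{i+1} = (x_i − d_i)/19. The first 6 digits are (1, 0, 0, 14, 17, 18).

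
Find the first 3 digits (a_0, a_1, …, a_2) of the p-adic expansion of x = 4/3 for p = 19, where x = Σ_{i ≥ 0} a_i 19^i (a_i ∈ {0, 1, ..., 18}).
(a_0, …, a_2) = (14, 12, 12)

v_19(4/3) = 0 (numerator and denominator both coprime to 19), so x ∈ ℤ_19^×. Compute digits iteratively via a_i = x_i mod 19, x_{i+1} = (x_i − a_i)/19, with x_0 = x:
  x_0 = 4/3;  a_0 = 14;  x_1 = (x_0 − 14)/19 = -2/3
  x_1 = -2/3;  a_1 = 12;  x_2 = (x_1 − 12)/19 = -2/3
  x_2 = -2/3;  a_2 = 12;  x_3 = (x_2 − 12)/19 = -2/3
Digits: (14, 12, 12).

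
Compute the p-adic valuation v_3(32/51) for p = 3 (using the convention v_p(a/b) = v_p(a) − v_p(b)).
v_3(32/51) = -1

Factor powers of 3 from the numerator and denominator of the reduced fraction: 32 = 3^0 · 32 and 51 = 3^1 · 17. Apply v_p(a/b) = v_p(a) − v_p(b): v_3(32/51) = 0 − 1 = -1.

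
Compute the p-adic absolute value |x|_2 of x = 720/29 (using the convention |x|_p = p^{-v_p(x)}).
|720/29|_2 = 1/16

Step 1 — compute v_2(x) by factoring powers of 2 out of the numerator and denominator: v_2(720/29) = 4. Step 2 — apply |x|_p = p^{-v_p(x)} = 2^{-4} = 1/16.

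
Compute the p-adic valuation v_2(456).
v_2(456) = 3

v_2(n) is the largest exponent k such that 2^k divides n. Factor out: 456 = 2^3 · 57. (Sign doesn't affect v_p.) So v_2(456) = 3.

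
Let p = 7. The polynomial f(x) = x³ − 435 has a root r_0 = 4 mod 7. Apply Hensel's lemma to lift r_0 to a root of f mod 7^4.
r_3 = 2181 (mod 2401)

Hensel: r_{i+1} = r_i − f(r_i)/f′(r_i) mod 7^{i+2}, where f′(x) = 3x². Iterate:
  r_0 = 4 (mod 7)
  r_1 = 25 (mod 49)
  r_2 = 123 (mod 343)
  r_3 = 2181 (mod 2401)
Final: r = 2181 with f(r) ≡ 0 mod 7^4.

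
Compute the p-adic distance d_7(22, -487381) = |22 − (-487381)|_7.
d_7(22, -487381) = 1/16807

Step 1 — x − y = 22 − (-487381) = 487403. Step 2 — v_7(487403) = 5 (factor: 487403 = (7^5 · 29); the sign does not affect v_p). Step 3 — |x − y|_7 = 7^{-5} = 1/16807.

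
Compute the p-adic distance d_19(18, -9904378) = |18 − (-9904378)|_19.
d_19(18, -9904378) = 1/2476099

Step 1 — x − y = 18 − (-9904378) = 9904396. Step 2 — v_19(9904396) = 5 (factor: 9904396 = (19^5 · 4); the sign does not affect v_p). Step 3 — |x − y|_19 = 19^{-5} = 1/2476099.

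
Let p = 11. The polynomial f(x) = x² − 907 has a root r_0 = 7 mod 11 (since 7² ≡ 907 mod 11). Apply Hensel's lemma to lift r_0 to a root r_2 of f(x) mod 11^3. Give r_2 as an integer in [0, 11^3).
r_2 = 1261 (mod 1331)

Hensel's recurrence: r_{i+1} = r_i − f(r_i)·(f′(r_i))^{-1} mod 11^{i+2}, with f′(x) = 2x. Iterate:
  r_0 = 7 (mod 11)
  r_1 = 51 (mod 121)
  r_2 = 1261 (mod 1331)
Final: r_2 = 1261, and one checks f(r_2) ≡ 0 mod 11^3.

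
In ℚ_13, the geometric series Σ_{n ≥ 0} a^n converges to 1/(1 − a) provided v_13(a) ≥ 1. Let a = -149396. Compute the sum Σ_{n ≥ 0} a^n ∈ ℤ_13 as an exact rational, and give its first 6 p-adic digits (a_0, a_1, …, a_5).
Σ a^n = 1/(1 − a) = 1/149397;  first 6 digits = (1, 0, 0, 10, 7, 12)

v_13(a) = 3 ≥ 1, so the series converges in ℤ_13 to 1/(1 − a) = 1/(1 − (-149396)) = 1/149397. Expand this rational in ℤ_13: compute digits iteratively via d_i = x_i mod 13, x_{i+1} = (x_i − d_i)/13. The first 6 digits are (1, 0, 0, 10, 7, 12).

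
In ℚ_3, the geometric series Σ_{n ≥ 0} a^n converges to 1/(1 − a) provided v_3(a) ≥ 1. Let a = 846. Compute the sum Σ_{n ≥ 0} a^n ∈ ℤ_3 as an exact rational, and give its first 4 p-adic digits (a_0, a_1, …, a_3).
Σ a^n = 1/(1 − a) = -1/845;  first 4 digits = (1, 0, 1, 1)

v_3(a) = 2 ≥ 1, so the series converges in ℤ_3 to 1/(1 − a) = 1/(1 − 846) = -1/845. Expand this rational in ℤ_3: compute digits iteratively via d_i = x_i mod 3, x_{i+1} = (x_i − d_i)/3. The first 4 digits are (1, 0, 1, 1).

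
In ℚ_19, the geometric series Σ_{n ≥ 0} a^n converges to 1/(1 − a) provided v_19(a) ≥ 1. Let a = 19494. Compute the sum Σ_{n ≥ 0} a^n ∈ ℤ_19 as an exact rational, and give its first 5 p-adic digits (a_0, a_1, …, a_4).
Σ a^n = 1/(1 − a) = -1/19493;  first 5 digits = (1, 0, 16, 2, 9)

v_19(a) = 2 ≥ 1, so the series converges in ℤ_19 to 1/(1 − a) = 1/(1 − 19494) = -1/19493. Expand this rational in ℤ_19: compute digits iteratively via d_i = x_i mod 19, x_{i+1} = (x_i − d_i)/19. The first 5 digits are (1, 0, 16, 2, 9).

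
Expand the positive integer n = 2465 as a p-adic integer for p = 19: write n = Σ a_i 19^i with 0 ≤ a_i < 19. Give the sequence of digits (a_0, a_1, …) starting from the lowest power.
(a_0, a_1, …) = (14, 15, 6)

Repeated division by 19 gives the digits low-to-high: 2465 = 14 + 15·19^1 + 6·19^2. Digit sequence: (14, 15, 6).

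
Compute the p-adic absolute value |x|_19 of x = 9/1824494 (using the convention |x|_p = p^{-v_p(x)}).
|9/1824494|_19 = 130321

Step 1 — compute v_19(x) by factoring powers of 19 out of the numerator and denominator: v_19(9/1824494) = -4. Step 2 — apply |x|_p = p^{-v_p(x)} = 19^{4} = 130321.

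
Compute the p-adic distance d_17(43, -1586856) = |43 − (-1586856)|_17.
d_17(43, -1586856) = 1/83521

Step 1 — x − y = 43 − (-1586856) = 1586899. Step 2 — v_17(1586899) = 4 (factor: 1586899 = (17^4 · 19); the sign does not affect v_p). Step 3 — |x − y|_17 = 17^{-4} = 1/83521.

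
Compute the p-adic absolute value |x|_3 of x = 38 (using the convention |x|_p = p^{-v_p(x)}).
|38|_3 = 1

Step 1 — compute v_3(x) by factoring powers of 3 out of the numerator and denominator: v_3(38) = 0. Step 2 — apply |x|_p = p^{-v_p(x)} = 3^{0} = 1.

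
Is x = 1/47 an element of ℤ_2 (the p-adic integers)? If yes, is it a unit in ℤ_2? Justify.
x ∈ ℤ_2^× (unit); v_2(x) = 0

ℤ_2 = {x ∈ ℚ_2 : v_2(x) ≥ 0} and ℤ_2^× = {x ∈ ℤ_2 : v_2(x) = 0}. Here v_2(1/47) = v_2(num) − v_2(den) = 0; compare against these criteria.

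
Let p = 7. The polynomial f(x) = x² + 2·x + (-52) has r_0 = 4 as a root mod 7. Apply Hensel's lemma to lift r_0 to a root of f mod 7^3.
r_2 = 242 (mod 343)

Hensel: r_{i+1} = r_i − f(r_i)·(f′(r_i))^{-1} mod 7^{i+2}, f′(x) = 2x + 2. Iterate:
  r_0 = 4 (mod 7)
  r_1 = 46 (mod 49)
  r_2 = 242 (mod 343)
Final: r = 242 satisfies f(r) ≡ 0 mod 7^3.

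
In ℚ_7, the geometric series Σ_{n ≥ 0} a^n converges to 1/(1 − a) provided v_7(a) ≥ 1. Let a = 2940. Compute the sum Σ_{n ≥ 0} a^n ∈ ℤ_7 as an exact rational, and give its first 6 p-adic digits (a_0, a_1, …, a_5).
Σ a^n = 1/(1 − a) = -1/2939;  first 6 digits = (1, 0, 4, 1, 3, 3)

v_7(a) = 2 ≥ 1, so the series converges in ℤ_7 to 1/(1 − a) = 1/(1 − 2940) = -1/2939. Expand this rational in ℤ_7: compute digits iteratively via d_i = x_i mod 7, x_{i+1} = (x_i − d_i)/7. The first 6 digits are (1, 0, 4, 1, 3, 3).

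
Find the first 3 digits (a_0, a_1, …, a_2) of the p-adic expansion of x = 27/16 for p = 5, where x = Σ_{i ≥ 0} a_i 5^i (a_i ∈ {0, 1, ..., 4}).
(a_0, …, a_2) = (2, 4, 2)

v_5(27/16) = 0 (numerator and denominator both coprime to 5), so x ∈ ℤ_5^×. Compute digits iteratively via a_i = x_i mod 5, x_{i+1} = (x_i − a_i)/5, with x_0 = x:
  x_0 = 27/16;  a_0 = 2;  x_1 = (x_0 − 2)/5 = -1/16
  x_1 = -1/16;  a_1 = 4;  x_2 = (x_1 − 4)/5 = -13/16
  x_2 = -13/16;  a_2 = 2;  x_3 = (x_2 − 2)/5 = -9/16
Digits: (2, 4, 2).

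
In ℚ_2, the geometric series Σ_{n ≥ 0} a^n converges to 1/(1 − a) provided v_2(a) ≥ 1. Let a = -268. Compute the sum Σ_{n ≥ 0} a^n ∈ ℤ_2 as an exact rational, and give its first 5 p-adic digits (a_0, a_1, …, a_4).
Σ a^n = 1/(1 − a) = 1/269;  first 5 digits = (1, 0, 1, 0, 0)

v_2(a) = 2 ≥ 1, so the series converges in ℤ_2 to 1/(1 − a) = 1/(1 − (-268)) = 1/269. Expand this rational in ℤ_2: compute digits iteratively via d_i = x_i mod 2, x_{i+1} = (x_i − d_i)/2. The first 5 digits are (1, 0, 1, 0, 0).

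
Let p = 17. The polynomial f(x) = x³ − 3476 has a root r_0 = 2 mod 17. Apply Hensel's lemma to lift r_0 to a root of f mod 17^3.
r_2 = 291 (mod 4913)

Hensel: r_{i+1} = r_i − f(r_i)/f′(r_i) mod 17^{i+2}, where f′(x) = 3x². Iterate:
  r_0 = 2 (mod 17)
  r_1 = 2 (mod 289)
  r_2 = 291 (mod 4913)
Final: r = 291 with f(r) ≡ 0 mod 17^3.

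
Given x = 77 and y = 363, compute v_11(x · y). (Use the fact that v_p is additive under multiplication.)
v_11(27951) = 3

v_p(x) = 1 (factor: 77 = 11^1 · 7); v_p(y) = 2 (factor: 363 = 11^2 · 3). Additivity: v_p(xy) = v_p(x) + v_p(y) = 1 + 2 = 3. (Direct check: xy = 27951 = 11^3 · (21).)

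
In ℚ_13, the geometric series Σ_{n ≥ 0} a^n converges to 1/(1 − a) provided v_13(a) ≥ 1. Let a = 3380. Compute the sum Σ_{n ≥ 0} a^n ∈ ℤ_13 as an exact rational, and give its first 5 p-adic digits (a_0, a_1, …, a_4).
Σ a^n = 1/(1 − a) = -1/3379;  first 5 digits = (1, 0, 7, 1, 10)

v_13(a) = 2 ≥ 1, so the series converges in ℤ_13 to 1/(1 − a) = 1/(1 − 3380) = -1/3379. Expand this rational in ℤ_13: compute digits iteratively via d_i = x_i mod 13, x_{i+1} = (x_i − d_i)/13. The first 5 digits are (1, 0, 7, 1, 10).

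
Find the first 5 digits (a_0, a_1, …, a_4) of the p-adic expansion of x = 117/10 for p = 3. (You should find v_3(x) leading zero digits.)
(a_0, …, a_4) = (0, 0, 1, 1, 0)

v_3(117/10) = 2, so a_0 = ... = a_1 = 0. Factor out: x = 3^2 · u with u = 13/10 a unit in ℤ_3. Expand u iteratively via a_{v+i} = u_i mod 3, u_{i+1} = (u_i − a_{v+i})/3:
  u_0 = 13/10;  a_2 = 1;  u_1 = (u_0 − 1)/3 = 1/10
  u_1 = 1/10;  a_3 = 1;  u_2 = (u_1 − 1)/3 = -3/10
  u_2 = -3/10;  a_4 = 0;  u_3 = (u_2 − 0)/3 = -1/10
Digits: (0, 0, 1, 1, 0).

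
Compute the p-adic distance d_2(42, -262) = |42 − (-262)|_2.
d_2(42, -262) = 1/16

Step 1 — x − y = 42 − (-262) = 304. Step 2 — v_2(304) = 4 (factor: 304 = (2^4 · 19); the sign does not affect v_p). Step 3 — |x − y|_2 = 2^{-4} = 1/16.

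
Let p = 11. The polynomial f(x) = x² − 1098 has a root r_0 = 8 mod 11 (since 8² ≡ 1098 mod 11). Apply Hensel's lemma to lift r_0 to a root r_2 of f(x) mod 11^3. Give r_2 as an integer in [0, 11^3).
r_2 = 481 (mod 1331)

Hensel's recurrence: r_{i+1} = r_i − f(r_i)·(f′(r_i))^{-1} mod 11^{i+2}, with f′(x) = 2x. Iterate:
  r_0 = 8 (mod 11)
  r_1 = 118 (mod 121)
  r_2 = 481 (mod 1331)
Final: r_2 = 481, and one checks f(r_2) ≡ 0 mod 11^3.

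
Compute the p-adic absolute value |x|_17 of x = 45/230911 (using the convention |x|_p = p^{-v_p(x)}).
|45/230911|_17 = 4913

Step 1 — compute v_17(x) by factoring powers of 17 out of the numerator and denominator: v_17(45/230911) = -3. Step 2 — apply |x|_p = p^{-v_p(x)} = 17^{3} = 4913.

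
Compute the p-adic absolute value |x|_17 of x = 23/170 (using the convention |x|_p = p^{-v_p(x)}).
|23/170|_17 = 17

Step 1 — compute v_17(x) by factoring powers of 17 out of the numerator and denominator: v_17(23/170) = -1. Step 2 — apply |x|_p = p^{-v_p(x)} = 17^{1} = 17.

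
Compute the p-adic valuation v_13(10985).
v_13(10985) = 3

v_13(n) is the largest exponent k such that 13^k divides n. Factor out: 10985 = 13^3 · 5. (Sign doesn't affect v_p.) So v_13(10985) = 3.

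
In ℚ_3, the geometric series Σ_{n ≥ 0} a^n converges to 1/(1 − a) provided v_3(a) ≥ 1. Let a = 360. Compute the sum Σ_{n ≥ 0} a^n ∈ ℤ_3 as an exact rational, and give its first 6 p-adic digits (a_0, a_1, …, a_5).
Σ a^n = 1/(1 − a) = -1/359;  first 6 digits = (1, 0, 1, 1, 2, 0)

v_3(a) = 2 ≥ 1, so the series converges in ℤ_3 to 1/(1 − a) = 1/(1 − 360) = -1/359. Expand this rational in ℤ_3: compute digits iteratively via d_i = x_i mod 3, x_{i+1} = (x_i − d_i)/3. The first 6 digits are (1, 0, 1, 1, 2, 0).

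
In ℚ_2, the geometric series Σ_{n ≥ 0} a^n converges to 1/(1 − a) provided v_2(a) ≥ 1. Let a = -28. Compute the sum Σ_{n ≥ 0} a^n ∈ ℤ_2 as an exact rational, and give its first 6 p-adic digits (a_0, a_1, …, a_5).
Σ a^n = 1/(1 − a) = 1/29;  first 6 digits = (1, 0, 1, 0, 1, 1)

v_2(a) = 2 ≥ 1, so the series converges in ℤ_2 to 1/(1 − a) = 1/(1 − (-28)) = 1/29. Expand this rational in ℤ_2: compute digits iteratively via d_i = x_i mod 2, x_{i+1} = (x_i − d_i)/2. The first 6 digits are (1, 0, 1, 0, 1, 1).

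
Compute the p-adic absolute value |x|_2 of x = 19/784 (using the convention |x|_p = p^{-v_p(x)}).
|19/784|_2 = 16

Step 1 — compute v_2(x) by factoring powers of 2 out of the numerator and denominator: v_2(19/784) = -4. Step 2 — apply |x|_p = p^{-v_p(x)} = 2^{4} = 16.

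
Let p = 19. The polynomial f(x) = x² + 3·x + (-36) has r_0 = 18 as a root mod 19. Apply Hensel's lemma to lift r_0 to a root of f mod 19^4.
r_3 = 108337 (mod 130321)

Hensel: r_{i+1} = r_i − f(r_i)·(f′(r_i))^{-1} mod 19^{i+2}, f′(x) = 2x + 3. Iterate:
  r_0 = 18 (mod 19)
  r_1 = 37 (mod 361)
  r_2 = 5452 (mod 6859)
  r_3 = 108337 (mod 130321)
Final: r = 108337 satisfies f(r) ≡ 0 mod 19^4.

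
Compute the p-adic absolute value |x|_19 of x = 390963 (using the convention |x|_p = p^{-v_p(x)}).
|390963|_19 = 1/130321

Step 1 — compute v_19(x) by factoring powers of 19 out of the numerator and denominator: v_19(390963) = 4. Step 2 — apply |x|_p = p^{-v_p(x)} = 19^{-4} = 1/130321.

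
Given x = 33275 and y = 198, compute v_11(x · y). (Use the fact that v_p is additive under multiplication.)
v_11(6588450) = 4

v_p(x) = 3 (factor: 33275 = 11^3 · 25); v_p(y) = 1 (factor: 198 = 11^1 · 18). Additivity: v_p(xy) = v_p(x) + v_p(y) = 3 + 1 = 4. (Direct check: xy = 6588450 = 11^4 · (450).)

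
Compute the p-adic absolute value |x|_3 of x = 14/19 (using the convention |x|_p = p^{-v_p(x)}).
|14/19|_3 = 1

Step 1 — compute v_3(x) by factoring powers of 3 out of the numerator and denominator: v_3(14/19) = 0. Step 2 — apply |x|_p = p^{-v_p(x)} = 3^{0} = 1.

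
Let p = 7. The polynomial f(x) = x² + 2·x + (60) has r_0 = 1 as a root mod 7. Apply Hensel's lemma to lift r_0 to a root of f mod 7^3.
r_2 = 218 (mod 343)

Hensel: r_{i+1} = r_i − f(r_i)·(f′(r_i))^{-1} mod 7^{i+2}, f′(x) = 2x + 2. Iterate:
  r_0 = 1 (mod 7)
  r_1 = 22 (mod 49)
  r_2 = 218 (mod 343)
Final: r = 218 satisfies f(r) ≡ 0 mod 7^3.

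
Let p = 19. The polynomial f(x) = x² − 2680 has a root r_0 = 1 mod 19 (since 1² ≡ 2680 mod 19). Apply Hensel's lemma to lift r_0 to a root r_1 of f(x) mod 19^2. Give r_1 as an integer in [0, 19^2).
r_1 = 77 (mod 361)

Hensel's recurrence: r_{i+1} = r_i − f(r_i)·(f′(r_i))^{-1} mod 19^{i+2}, with f′(x) = 2x. Iterate:
  r_0 = 1 (mod 19)
  r_1 = 77 (mod 361)
Final: r_1 = 77, and one checks f(r_1) ≡ 0 mod 19^2.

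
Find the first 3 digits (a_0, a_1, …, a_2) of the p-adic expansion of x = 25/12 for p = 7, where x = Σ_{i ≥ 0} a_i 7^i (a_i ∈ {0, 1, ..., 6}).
(a_0, …, a_2) = (5, 6, 2)

v_7(25/12) = 0 (numerator and denominator both coprime to 7), so x ∈ ℤ_7^×. Compute digits iteratively via a_i = x_i mod 7, x_{i+1} = (x_i − a_i)/7, with x_0 = x:
  x_0 = 25/12;  a_0 = 5;  x_1 = (x_0 − 5)/7 = -5/12
  x_1 = -5/12;  a_1 = 6;  x_2 = (x_1 − 6)/7 = -11/12
  x_2 = -11/12;  a_2 = 2;  x_3 = (x_2 − 2)/7 = -5/12
Digits: (5, 6, 2).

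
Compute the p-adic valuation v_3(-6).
v_3(-6) = 1

v_3(n) is the largest exponent k such that 3^k divides n. Factor out: -6 = -3^1 · 2. (Sign doesn't affect v_p.) So v_3(-6) = 1.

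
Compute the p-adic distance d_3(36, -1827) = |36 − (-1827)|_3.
d_3(36, -1827) = 1/81

Step 1 — x − y = 36 − (-1827) = 1863. Step 2 — v_3(1863) = 4 (factor: 1863 = (3^4 · 23); the sign does not affect v_p). Step 3 — |x − y|_3 = 3^{-4} = 1/81.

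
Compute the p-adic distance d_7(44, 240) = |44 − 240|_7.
d_7(44, 240) = 1/49

Step 1 — x − y = 44 − 240 = -196. Step 2 — v_7(-196) = 2 (factor: -196 = −(7^2 · 4); the sign does not affect v_p). Step 3 — |x − y|_7 = 7^{-2} = 1/49.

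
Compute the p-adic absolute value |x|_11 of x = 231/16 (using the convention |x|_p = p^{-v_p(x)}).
|231/16|_11 = 1/11

Step 1 — compute v_11(x) by factoring powers of 11 out of the numerator and denominator: v_11(231/16) = 1. Step 2 — apply |x|_p = p^{-v_p(x)} = 11^{-1} = 1/11.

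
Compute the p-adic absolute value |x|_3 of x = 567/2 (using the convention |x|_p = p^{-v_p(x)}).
|567/2|_3 = 1/81

Step 1 — compute v_3(x) by factoring powers of 3 out of the numerator and denominator: v_3(567/2) = 4. Step 2 — apply |x|_p = p^{-v_p(x)} = 3^{-4} = 1/81.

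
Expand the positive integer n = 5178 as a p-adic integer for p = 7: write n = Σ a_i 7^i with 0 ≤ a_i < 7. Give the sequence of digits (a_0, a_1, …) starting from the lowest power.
(a_0, a_1, …) = (5, 4, 0, 1, 2)

Repeated division by 7 gives the digits low-to-high: 5178 = 5 + 4·7^1 + 1·7^3 + 2·7^4. Digit sequence: (5, 4, 0, 1, 2).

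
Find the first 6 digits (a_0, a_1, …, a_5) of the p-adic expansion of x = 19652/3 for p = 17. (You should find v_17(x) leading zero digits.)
(a_0, …, a_5) = (0, 0, 0, 7, 11, 5)

v_17(19652/3) = 3, so a_0 = ... = a_2 = 0. Factor out: x = 17^3 · u with u = 4/3 a unit in ℤ_17. Expand u iteratively via a_{v+i} = u_i mod 17, u_{i+1} = (u_i − a_{v+i})/17:
  u_0 = 4/3;  a_3 = 7;  u_1 = (u_0 − 7)/17 = -1/3
  u_1 = -1/3;  a_4 = 11;  u_2 = (u_1 − 11)/17 = -2/3
  u_2 = -2/3;  a_5 = 5;  u_3 = (u_2 − 5)/17 = -1/3
Digits: (0, 0, 0, 7, 11, 5).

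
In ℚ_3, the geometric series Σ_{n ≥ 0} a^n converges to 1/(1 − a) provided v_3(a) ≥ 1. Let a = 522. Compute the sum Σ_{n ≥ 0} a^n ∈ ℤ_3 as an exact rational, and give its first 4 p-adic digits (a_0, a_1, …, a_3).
Σ a^n = 1/(1 − a) = -1/521;  first 4 digits = (1, 0, 1, 1)

v_3(a) = 2 ≥ 1, so the series converges in ℤ_3 to 1/(1 − a) = 1/(1 − 522) = -1/521. Expand this rational in ℤ_3: compute digits iteratively via d_i = x_i mod 3, x_{i+1} = (x_i − d_i)/3. The first 4 digits are (1, 0, 1, 1).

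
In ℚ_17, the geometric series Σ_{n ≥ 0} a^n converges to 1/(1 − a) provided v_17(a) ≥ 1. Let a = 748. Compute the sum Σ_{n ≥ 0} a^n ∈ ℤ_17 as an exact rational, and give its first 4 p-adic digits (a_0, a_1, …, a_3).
Σ a^n = 1/(1 − a) = -1/747;  first 4 digits = (1, 10, 0, 9)

v_17(a) = 1 ≥ 1, so the series converges in ℤ_17 to 1/(1 − a) = 1/(1 − 748) = -1/747. Expand this rational in ℤ_17: compute digits iteratively via d_i = x_i mod 17, x_{i+1} = (x_i − d_i)/17. The first 4 digits are (1, 10, 0, 9).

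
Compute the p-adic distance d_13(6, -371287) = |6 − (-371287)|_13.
d_13(6, -371287) = 1/371293

Step 1 — x − y = 6 − (-371287) = 371293. Step 2 — v_13(371293) = 5 (factor: 371293 = (13^5 · 1); the sign does not affect v_p). Step 3 — |x − y|_13 = 13^{-5} = 1/371293.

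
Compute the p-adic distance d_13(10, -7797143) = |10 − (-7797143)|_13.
d_13(10, -7797143) = 1/371293

Step 1 — x − y = 10 − (-7797143) = 7797153. Step 2 — v_13(7797153) = 5 (factor: 7797153 = (13^5 · 21); the sign does not affect v_p). Step 3 — |x − y|_13 = 13^{-5} = 1/371293.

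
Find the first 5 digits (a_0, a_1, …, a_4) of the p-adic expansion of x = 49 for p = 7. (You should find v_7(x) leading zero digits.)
(a_0, …, a_4) = (0, 0, 1, 0, 0)

v_7(49) = 2, so a_0 = ... = a_1 = 0. Factor out: x = 7^2 · u with u = 1 a unit in ℤ_7. Expand u iteratively via a_{v+i} = u_i mod 7, u_{i+1} = (u_i − a_{v+i})/7:
  u_0 = 1;  a_2 = 1;  u_1 = (u_0 − 1)/7 = 0
  u_1 = 0;  a_3 = 0;  u_2 = (u_1 − 0)/7 = 0
  u_2 = 0;  a_4 = 0;  u_3 = (u_2 − 0)/7 = 0
Digits: (0, 0, 1, 0, 0).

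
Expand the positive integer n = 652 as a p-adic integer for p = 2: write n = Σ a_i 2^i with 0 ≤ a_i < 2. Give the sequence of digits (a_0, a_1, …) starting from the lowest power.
(a_0, a_1, …) = (0, 0, 1, 1, 0, 0, 0, 1, 0, 1)

Repeated division by 2 gives the digits low-to-high: 652 = 1·2^2 + 1·2^3 + 1·2^7 + 1·2^9. Digit sequence: (0, 0, 1, 1, 0, 0, 0, 1, 0, 1).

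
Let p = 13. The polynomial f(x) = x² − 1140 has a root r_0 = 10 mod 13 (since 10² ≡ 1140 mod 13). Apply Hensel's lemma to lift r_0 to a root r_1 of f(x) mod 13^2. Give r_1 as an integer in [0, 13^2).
r_1 = 62 (mod 169)

Hensel's recurrence: r_{i+1} = r_i − f(r_i)·(f′(r_i))^{-1} mod 13^{i+2}, with f′(x) = 2x. Iterate:
  r_0 = 10 (mod 13)
  r_1 = 62 (mod 169)
Final: r_1 = 62, and one checks f(r_1) ≡ 0 mod 13^2.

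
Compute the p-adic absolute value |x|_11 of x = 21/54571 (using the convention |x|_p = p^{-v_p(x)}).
|21/54571|_11 = 1331

Step 1 — compute v_11(x) by factoring powers of 11 out of the numerator and denominator: v_11(21/54571) = -3. Step 2 — apply |x|_p = p^{-v_p(x)} = 11^{3} = 1331.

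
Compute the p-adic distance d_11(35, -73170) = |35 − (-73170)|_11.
d_11(35, -73170) = 1/14641

Step 1 — x − y = 35 − (-73170) = 73205. Step 2 — v_11(73205) = 4 (factor: 73205 = (11^4 · 5); the sign does not affect v_p). Step 3 — |x − y|_11 = 11^{-4} = 1/14641.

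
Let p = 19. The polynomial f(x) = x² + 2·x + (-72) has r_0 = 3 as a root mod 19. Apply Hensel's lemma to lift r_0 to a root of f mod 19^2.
r_1 = 326 (mod 361)

Hensel: r_{i+1} = r_i − f(r_i)·(f′(r_i))^{-1} mod 19^{i+2}, f′(x) = 2x + 2. Iterate:
  r_0 = 3 (mod 19)
  r_1 = 326 (mod 361)
Final: r = 326 satisfies f(r) ≡ 0 mod 19^2.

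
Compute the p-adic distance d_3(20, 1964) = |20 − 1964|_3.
d_3(20, 1964) = 1/243

Step 1 — x − y = 20 − 1964 = -1944. Step 2 — v_3(-1944) = 5 (factor: -1944 = −(3^5 · 8); the sign does not affect v_p). Step 3 — |x − y|_3 = 3^{-5} = 1/243.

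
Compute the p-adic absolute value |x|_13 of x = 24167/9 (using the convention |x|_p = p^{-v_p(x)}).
|24167/9|_13 = 1/2197

Step 1 — compute v_13(x) by factoring powers of 13 out of the numerator and denominator: v_13(24167/9) = 3. Step 2 — apply |x|_p = p^{-v_p(x)} = 13^{-3} = 1/2197.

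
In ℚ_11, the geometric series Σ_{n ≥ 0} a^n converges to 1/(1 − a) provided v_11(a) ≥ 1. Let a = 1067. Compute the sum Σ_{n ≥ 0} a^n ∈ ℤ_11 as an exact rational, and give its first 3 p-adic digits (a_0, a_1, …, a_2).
Σ a^n = 1/(1 − a) = -1/1066;  first 3 digits = (1, 9, 1)

v_11(a) = 1 ≥ 1, so the series converges in ℤ_11 to 1/(1 − a) = 1/(1 − 1067) = -1/1066. Expand this rational in ℤ_11: compute digits iteratively via d_i = x_i mod 11, x_{i+1} = (x_i − d_i)/11. The first 3 digits are (1, 9, 1).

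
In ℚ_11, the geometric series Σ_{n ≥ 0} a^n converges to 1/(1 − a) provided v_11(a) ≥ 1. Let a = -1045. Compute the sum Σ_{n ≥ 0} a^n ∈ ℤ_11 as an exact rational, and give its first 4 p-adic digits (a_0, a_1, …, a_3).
Σ a^n = 1/(1 − a) = 1/1046;  first 4 digits = (1, 4, 7, 3)

v_11(a) = 1 ≥ 1, so the series converges in ℤ_11 to 1/(1 − a) = 1/(1 − (-1045)) = 1/1046. Expand this rational in ℤ_11: compute digits iteratively via d_i = x_i mod 11, x_{i+1} = (x_i − d_i)/11. The first 4 digits are (1, 4, 7, 3).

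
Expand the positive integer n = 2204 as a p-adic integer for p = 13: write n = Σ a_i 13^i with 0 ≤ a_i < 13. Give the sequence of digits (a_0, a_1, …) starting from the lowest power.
(a_0, a_1, …) = (7, 0, 0, 1)

Repeated division by 13 gives the digits low-to-high: 2204 = 7 + 1·13^3. Digit sequence: (7, 0, 0, 1).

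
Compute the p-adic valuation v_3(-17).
v_3(-17) = 0

v_3(n) is the largest exponent k such that 3^k divides n. Factor out: -17 = -3^0 · 17. (Sign doesn't affect v_p.) So v_3(-17) = 0.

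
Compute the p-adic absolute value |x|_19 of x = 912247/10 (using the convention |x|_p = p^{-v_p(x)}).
|912247/10|_19 = 1/130321

Step 1 — compute v_19(x) by factoring powers of 19 out of the numerator and denominator: v_19(912247/10) = 4. Step 2 — apply |x|_p = p^{-v_p(x)} = 19^{-4} = 1/130321.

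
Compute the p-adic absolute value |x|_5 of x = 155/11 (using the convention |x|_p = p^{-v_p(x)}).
|155/11|_5 = 1/5

Step 1 — compute v_5(x) by factoring powers of 5 out of the numerator and denominator: v_5(155/11) = 1. Step 2 — apply |x|_p = p^{-v_p(x)} = 5^{-1} = 1/5.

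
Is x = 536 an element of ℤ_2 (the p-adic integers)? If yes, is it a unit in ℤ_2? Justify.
x ∈ ℤ_2 but not a unit; v_2(x) = 3 > 0

ℤ_2 = {x ∈ ℚ_2 : v_2(x) ≥ 0} and ℤ_2^× = {x ∈ ℤ_2 : v_2(x) = 0}. Here v_2(536) = v_2(num) − v_2(den) = 3; compare against these criteria.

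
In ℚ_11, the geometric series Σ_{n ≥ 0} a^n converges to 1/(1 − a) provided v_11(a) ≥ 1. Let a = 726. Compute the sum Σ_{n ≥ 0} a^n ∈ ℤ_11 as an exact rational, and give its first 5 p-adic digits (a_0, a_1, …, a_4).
Σ a^n = 1/(1 − a) = -1/725;  first 5 digits = (1, 0, 6, 0, 3)

v_11(a) = 2 ≥ 1, so the series converges in ℤ_11 to 1/(1 − a) = 1/(1 − 726) = -1/725. Expand this rational in ℤ_11: compute digits iteratively via d_i = x_i mod 11, x_{i+1} = (x_i − d_i)/11. The first 5 digits are (1, 0, 6, 0, 3).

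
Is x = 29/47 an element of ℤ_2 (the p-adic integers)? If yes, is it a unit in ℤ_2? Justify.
x ∈ ℤ_2^× (unit); v_2(x) = 0

ℤ_2 = {x ∈ ℚ_2 : v_2(x) ≥ 0} and ℤ_2^× = {x ∈ ℤ_2 : v_2(x) = 0}. Here v_2(29/47) = v_2(num) − v_2(den) = 0; compare against these criteria.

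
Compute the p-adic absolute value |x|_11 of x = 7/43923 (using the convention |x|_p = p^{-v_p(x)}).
|7/43923|_11 = 14641

Step 1 — compute v_11(x) by factoring powers of 11 out of the numerator and denominator: v_11(7/43923) = -4. Step 2 — apply |x|_p = p^{-v_p(x)} = 11^{4} = 14641.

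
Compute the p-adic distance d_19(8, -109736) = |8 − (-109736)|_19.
d_19(8, -109736) = 1/6859

Step 1 — x − y = 8 − (-109736) = 109744. Step 2 — v_19(109744) = 3 (factor: 109744 = (19^3 · 16); the sign does not affect v_p). Step 3 — |x − y|_19 = 19^{-3} = 1/6859.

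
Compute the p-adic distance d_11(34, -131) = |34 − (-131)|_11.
d_11(34, -131) = 1/11

Step 1 — x − y = 34 − (-131) = 165. Step 2 — v_11(165) = 1 (factor: 165 = (11^1 · 15); the sign does not affect v_p). Step 3 — |x − y|_11 = 11^{-1} = 1/11.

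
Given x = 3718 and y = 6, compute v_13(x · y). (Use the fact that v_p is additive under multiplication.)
v_13(22308) = 2

v_p(x) = 2 (factor: 3718 = 13^2 · 22); v_p(y) = 0 (factor: 6 = 13^0 · 6). Additivity: v_p(xy) = v_p(x) + v_p(y) = 2 + 0 = 2. (Direct check: xy = 22308 = 13^2 · (132).)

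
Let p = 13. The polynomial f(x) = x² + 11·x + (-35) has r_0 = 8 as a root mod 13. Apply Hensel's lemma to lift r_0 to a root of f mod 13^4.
r_3 = 2426 (mod 28561)

Hensel: r_{i+1} = r_i − f(r_i)·(f′(r_i))^{-1} mod 13^{i+2}, f′(x) = 2x + 11. Iterate:
  r_0 = 8 (mod 13)
  r_1 = 60 (mod 169)
  r_2 = 229 (mod 2197)
  r_3 = 2426 (mod 28561)
Final: r = 2426 satisfies f(r) ≡ 0 mod 13^4.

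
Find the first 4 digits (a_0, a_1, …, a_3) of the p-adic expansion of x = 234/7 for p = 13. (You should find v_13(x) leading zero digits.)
(a_0, …, a_3) = (0, 10, 5, 7)

v_13(234/7) = 1, so a_0 = ... = a_0 = 0. Factor out: x = 13^1 · u with u = 18/7 a unit in ℤ_13. Expand u iteratively via a_{v+i} = u_i mod 13, u_{i+1} = (u_i − a_{v+i})/13:
  u_0 = 18/7;  a_1 = 10;  u_1 = (u_0 − 10)/13 = -4/7
  u_1 = -4/7;  a_2 = 5;  u_2 = (u_1 − 5)/13 = -3/7
  u_2 = -3/7;  a_3 = 7;  u_3 = (u_2 − 7)/13 = -4/7
Digits: (0, 10, 5, 7).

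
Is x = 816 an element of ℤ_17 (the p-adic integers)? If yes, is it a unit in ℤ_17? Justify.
x ∈ ℤ_17 but not a unit; v_17(x) = 1 > 0

ℤ_17 = {x ∈ ℚ_17 : v_17(x) ≥ 0} and ℤ_17^× = {x ∈ ℤ_17 : v_17(x) = 0}. Here v_17(816) = v_17(num) − v_17(den) = 1; compare against these criteria.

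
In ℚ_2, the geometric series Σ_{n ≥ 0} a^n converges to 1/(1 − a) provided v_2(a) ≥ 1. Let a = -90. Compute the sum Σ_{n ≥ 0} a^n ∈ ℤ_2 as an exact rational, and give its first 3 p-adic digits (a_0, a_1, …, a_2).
Σ a^n = 1/(1 − a) = 1/91;  first 3 digits = (1, 1, 0)

v_2(a) = 1 ≥ 1, so the series converges in ℤ_2 to 1/(1 − a) = 1/(1 − (-90)) = 1/91. Expand this rational in ℤ_2: compute digits iteratively via d_i = x_i mod 2, x_{i+1} = (x_i − d_i)/2. The first 3 digits are (1, 1, 0).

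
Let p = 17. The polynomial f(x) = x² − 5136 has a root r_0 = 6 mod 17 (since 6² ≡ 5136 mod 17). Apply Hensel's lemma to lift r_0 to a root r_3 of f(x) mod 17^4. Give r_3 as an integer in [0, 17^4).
r_3 = 36556 (mod 83521)

Hensel's recurrence: r_{i+1} = r_i − f(r_i)·(f′(r_i))^{-1} mod 17^{i+2}, with f′(x) = 2x. Iterate:
  r_0 = 6 (mod 17)
  r_1 = 142 (mod 289)
  r_2 = 2165 (mod 4913)
  r_3 = 36556 (mod 83521)
Final: r_3 = 36556, and one checks f(r_3) ≡ 0 mod 17^4.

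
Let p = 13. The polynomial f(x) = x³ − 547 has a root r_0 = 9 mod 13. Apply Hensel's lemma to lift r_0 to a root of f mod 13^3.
r_2 = 1322 (mod 2197)

Hensel: r_{i+1} = r_i − f(r_i)/f′(r_i) mod 13^{i+2}, where f′(x) = 3x². Iterate:
  r_0 = 9 (mod 13)
  r_1 = 139 (mod 169)
  r_2 = 1322 (mod 2197)
Final: r = 1322 with f(r) ≡ 0 mod 13^3.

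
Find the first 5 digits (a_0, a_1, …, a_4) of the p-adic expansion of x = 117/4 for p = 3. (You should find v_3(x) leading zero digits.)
(a_0, …, a_4) = (0, 0, 1, 0, 1)

v_3(117/4) = 2, so a_0 = ... = a_1 = 0. Factor out: x = 3^2 · u with u = 13/4 a unit in ℤ_3. Expand u iteratively via a_{v+i} = u_i mod 3, u_{i+1} = (u_i − a_{v+i})/3:
  u_0 = 13/4;  a_2 = 1;  u_1 = (u_0 − 1)/3 = 3/4
  u_1 = 3/4;  a_3 = 0;  u_2 = (u_1 − 0)/3 = 1/4
  u_2 = 1/4;  a_4 = 1;  u_3 = (u_2 − 1)/3 = -1/4
Digits: (0, 0, 1, 0, 1).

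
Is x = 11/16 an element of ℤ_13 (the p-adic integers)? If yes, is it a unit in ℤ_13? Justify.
x ∈ ℤ_13^× (unit); v_13(x) = 0

ℤ_13 = {x ∈ ℚ_13 : v_13(x) ≥ 0} and ℤ_13^× = {x ∈ ℤ_13 : v_13(x) = 0}. Here v_13(11/16) = v_13(num) − v_13(den) = 0; compare against these criteria.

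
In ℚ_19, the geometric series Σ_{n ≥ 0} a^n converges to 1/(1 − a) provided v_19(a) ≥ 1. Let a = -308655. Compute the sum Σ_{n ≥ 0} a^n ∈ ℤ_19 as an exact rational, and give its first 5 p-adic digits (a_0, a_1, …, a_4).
Σ a^n = 1/(1 − a) = 1/308656;  first 5 digits = (1, 0, 0, 12, 16)

v_19(a) = 3 ≥ 1, so the series converges in ℤ_19 to 1/(1 − a) = 1/(1 − (-308655)) = 1/308656. Expand this rational in ℤ_19: compute digits iteratively via d_i = x_i mod 19, x_{i+1} = (x_i − d_i)/19. The first 5 digits are (1, 0, 0, 12, 16).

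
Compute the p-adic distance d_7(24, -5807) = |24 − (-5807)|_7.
d_7(24, -5807) = 1/343

Step 1 — x − y = 24 − (-5807) = 5831. Step 2 — v_7(5831) = 3 (factor: 5831 = (7^3 · 17); the sign does not affect v_p). Step 3 — |x − y|_7 = 7^{-3} = 1/343.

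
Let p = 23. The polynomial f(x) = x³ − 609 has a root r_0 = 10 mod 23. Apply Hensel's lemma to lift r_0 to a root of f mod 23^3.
r_2 = 7554 (mod 12167)

Hensel: r_{i+1} = r_i − f(r_i)/f′(r_i) mod 23^{i+2}, where f′(x) = 3x². Iterate:
  r_0 = 10 (mod 23)
  r_1 = 148 (mod 529)
  r_2 = 7554 (mod 12167)
Final: r = 7554 with f(r) ≡ 0 mod 23^3.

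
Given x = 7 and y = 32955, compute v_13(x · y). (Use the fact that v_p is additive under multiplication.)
v_13(230685) = 3

v_p(x) = 0 (factor: 7 = 13^0 · 7); v_p(y) = 3 (factor: 32955 = 13^3 · 15). Additivity: v_p(xy) = v_p(x) + v_p(y) = 0 + 3 = 3. (Direct check: xy = 230685 = 13^3 · (105).)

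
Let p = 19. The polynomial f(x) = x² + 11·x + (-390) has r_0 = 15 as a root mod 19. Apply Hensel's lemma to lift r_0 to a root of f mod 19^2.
r_1 = 15 (mod 361)

Hensel: r_{i+1} = r_i − f(r_i)·(f′(r_i))^{-1} mod 19^{i+2}, f′(x) = 2x + 11. Iterate:
  r_0 = 15 (mod 19)
  r_1 = 15 (mod 361)
Final: r = 15 satisfies f(r) ≡ 0 mod 19^2.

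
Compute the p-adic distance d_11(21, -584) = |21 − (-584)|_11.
d_11(21, -584) = 1/121

Step 1 — x − y = 21 − (-584) = 605. Step 2 — v_11(605) = 2 (factor: 605 = (11^2 · 5); the sign does not affect v_p). Step 3 — |x − y|_11 = 11^{-2} = 1/121.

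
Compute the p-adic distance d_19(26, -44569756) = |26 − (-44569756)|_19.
d_19(26, -44569756) = 1/2476099

Step 1 — x − y = 26 − (-44569756) = 44569782. Step 2 — v_19(44569782) = 5 (factor: 44569782 = (19^5 · 18); the sign does not affect v_p). Step 3 — |x − y|_19 = 19^{-5} = 1/2476099.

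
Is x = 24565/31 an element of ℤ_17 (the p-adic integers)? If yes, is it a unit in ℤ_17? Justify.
x ∈ ℤ_17 but not a unit; v_17(x) = 3 > 0

ℤ_17 = {x ∈ ℚ_17 : v_17(x) ≥ 0} and ℤ_17^× = {x ∈ ℤ_17 : v_17(x) = 0}. Here v_17(24565/31) = v_17(num) − v_17(den) = 3; compare against these criteria.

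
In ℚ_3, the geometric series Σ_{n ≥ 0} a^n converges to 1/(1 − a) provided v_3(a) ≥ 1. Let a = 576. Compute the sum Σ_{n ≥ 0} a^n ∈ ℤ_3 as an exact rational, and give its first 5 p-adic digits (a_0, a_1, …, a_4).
Σ a^n = 1/(1 − a) = -1/575;  first 5 digits = (1, 0, 1, 0, 2)

v_3(a) = 2 ≥ 1, so the series converges in ℤ_3 to 1/(1 − a) = 1/(1 − 576) = -1/575. Expand this rational in ℤ_3: compute digits iteratively via d_i = x_i mod 3, x_{i+1} = (x_i − d_i)/3. The first 5 digits are (1, 0, 1, 0, 2).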